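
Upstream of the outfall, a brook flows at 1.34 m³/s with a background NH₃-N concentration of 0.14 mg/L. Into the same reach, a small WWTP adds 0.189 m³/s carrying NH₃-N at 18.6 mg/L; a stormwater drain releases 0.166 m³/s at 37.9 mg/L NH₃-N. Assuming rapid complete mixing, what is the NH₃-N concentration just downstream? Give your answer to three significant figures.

Mass balance: C = (1.340·0.1400 + 0.1890·18.60 + 0.1660·37.90) / 1.695 = 9.994/1.695 = 5.896 mg/L.

5.90 mg/L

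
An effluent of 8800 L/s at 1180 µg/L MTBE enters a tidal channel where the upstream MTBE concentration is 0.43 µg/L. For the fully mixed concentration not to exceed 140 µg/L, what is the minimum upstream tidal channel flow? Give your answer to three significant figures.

65600 L/s

Set C_mix = 140: (Q·0.4300 + 8800·1180) / (Q + 8800) = 140
→ Q = 8800·(1180 − 140)/(140 − 0.4300) = 65570 L/s.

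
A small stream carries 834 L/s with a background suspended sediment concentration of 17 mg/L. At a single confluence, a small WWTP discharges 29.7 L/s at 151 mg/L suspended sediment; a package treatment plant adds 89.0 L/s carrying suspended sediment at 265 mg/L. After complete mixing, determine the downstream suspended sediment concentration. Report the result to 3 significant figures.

Mass balance: C = (834.0·17.00 + 29.70·151.0 + 89.00·265.0) / 952.7 = 42250/952.7 = 44.35 mg/L.

44.3 mg/L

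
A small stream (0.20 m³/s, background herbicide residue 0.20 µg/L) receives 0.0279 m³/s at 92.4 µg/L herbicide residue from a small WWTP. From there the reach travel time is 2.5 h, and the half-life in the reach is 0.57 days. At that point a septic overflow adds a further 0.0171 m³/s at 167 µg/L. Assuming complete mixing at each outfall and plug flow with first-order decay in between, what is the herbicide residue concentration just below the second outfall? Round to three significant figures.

Mixed concentration C = ΣQC/ΣQ = (0.2000·0.2000 + 0.02790·92.40) / 0.2279 = 2.618/0.2279 = 11.49 µg/L; combined flow 0.2279 m³/s.
Half-life 0.57 d → k = ln 2 / 0.57 = 1.216 d⁻¹.
Decay over the reach: 11.49·exp(−kt) = 11.49·0.8810 = 10.12 µg/L.
Second outfall: C = (0.2279·10.12 + 0.01710·167.0)/0.2450 = 21.07 µg/L.

21.1 µg/L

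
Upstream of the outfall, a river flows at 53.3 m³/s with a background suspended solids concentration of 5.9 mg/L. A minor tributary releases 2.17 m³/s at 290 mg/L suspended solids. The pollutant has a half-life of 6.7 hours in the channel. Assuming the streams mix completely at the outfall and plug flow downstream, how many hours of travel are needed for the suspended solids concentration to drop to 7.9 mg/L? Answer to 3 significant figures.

Conservation of mass: C = (53.30·5.900 + 2.170·290.0) / 55.47 = 943.8/55.47 = 17.01 mg/L.
Half-life 6.7 h → k = ln 2 / 6.7 = 0.1035 h⁻¹ = 2.483 d⁻¹.
17.01·exp(−k·t) = 7.9 → t = ln(17.01/7.9)/k = 26700 s = 7.416 h.

7.42 h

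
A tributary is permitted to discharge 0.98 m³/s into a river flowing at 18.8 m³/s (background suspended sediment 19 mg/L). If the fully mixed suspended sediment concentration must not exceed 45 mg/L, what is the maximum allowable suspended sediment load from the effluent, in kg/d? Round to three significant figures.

Mass balance at the limit: 18.80·19.00 + 0.9800·Cₑ = 19.78·45 → Cₑ = 543.8 mg/L.
Load = 0.9800 m³/s × 543.8 g/m³ × 86 400 s/d = 46040 kg/d.

46000 kg/d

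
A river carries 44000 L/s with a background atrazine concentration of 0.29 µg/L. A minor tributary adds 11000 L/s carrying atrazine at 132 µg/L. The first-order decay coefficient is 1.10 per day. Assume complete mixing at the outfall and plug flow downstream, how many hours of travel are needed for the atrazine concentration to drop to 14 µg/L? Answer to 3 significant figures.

14.0 h

Mixed concentration C = ΣQC/ΣQ = (44000·0.2900 + 11000·132.0) / 55000 = 1465000/55000 = 26.63 µg/L.
26.63·exp(−k·t) = 14 → t = ln(26.63/14)/k = 50510 s = 14.03 h.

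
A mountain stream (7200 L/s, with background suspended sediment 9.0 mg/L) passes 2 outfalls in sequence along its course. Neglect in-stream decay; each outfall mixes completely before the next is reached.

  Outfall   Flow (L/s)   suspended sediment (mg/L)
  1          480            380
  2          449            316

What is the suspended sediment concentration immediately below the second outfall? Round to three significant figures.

After outfall 1: Q = 7200 + 480.0 = 7680 L/s; C = (7200·9.000 + 480.0·380.0)/7680 = 32.19 mg/L.
After outfall 2: Q = 7680 + 449.0 = 8129 L/s; C = (7680·32.19 + 449.0·316.0)/8129 = 47.86 mg/L.

47.9 mg/L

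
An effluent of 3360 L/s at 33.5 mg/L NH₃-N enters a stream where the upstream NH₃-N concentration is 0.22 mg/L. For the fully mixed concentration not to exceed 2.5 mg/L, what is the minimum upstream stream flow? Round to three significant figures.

45700 L/s

Set C_mix = 2.5: (Q·0.2200 + 3360·33.50) / (Q + 3360) = 2.5
→ Q = 3360·(33.50 − 2.5)/(2.5 − 0.2200) = 45680 L/s.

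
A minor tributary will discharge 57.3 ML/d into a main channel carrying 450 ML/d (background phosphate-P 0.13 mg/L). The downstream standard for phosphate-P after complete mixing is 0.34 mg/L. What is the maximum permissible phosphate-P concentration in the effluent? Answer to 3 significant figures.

1.99 mg/L

At the limit, (Qr·Cr + Qe·Cₑ)/(Qr + Qe) = 0.34:
Cₑ = (507.3·0.34 − 450.0·0.1300) / 57.30 = 1.989 mg/L.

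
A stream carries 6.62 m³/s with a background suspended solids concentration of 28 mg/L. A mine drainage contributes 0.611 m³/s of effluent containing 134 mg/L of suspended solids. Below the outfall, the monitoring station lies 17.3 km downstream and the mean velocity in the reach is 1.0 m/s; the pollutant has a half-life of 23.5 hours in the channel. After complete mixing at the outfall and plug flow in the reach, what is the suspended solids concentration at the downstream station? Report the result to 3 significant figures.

32.1 mg/L

Conservation of mass: C = (6.620·28.00 + 0.6110·134.0) / 7.231 = 267.2/7.231 = 36.96 mg/L.
Travel time t = 17.3·1000 / 1.0 = 17300 s = 4.806 h.
Half-life 23.5 h → k = ln 2 / 23.5 = 0.02950 h⁻¹ = 0.7079 d⁻¹.
After decay, C = 36.96 × e^(−kt) = 36.96 × 0.8678 = 32.07 mg/L.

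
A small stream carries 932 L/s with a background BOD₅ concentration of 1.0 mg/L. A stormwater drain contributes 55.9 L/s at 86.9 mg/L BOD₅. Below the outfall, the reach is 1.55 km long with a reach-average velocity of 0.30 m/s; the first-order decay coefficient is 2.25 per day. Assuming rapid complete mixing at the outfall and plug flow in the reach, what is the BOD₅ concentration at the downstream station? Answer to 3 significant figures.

5.12 mg/L

Mass balance: C = (932.0·1.000 + 55.90·86.90) / 987.9 = 5790/987.9 = 5.861 mg/L.
Travel time t = 1.55·1000 / 0.30 = 5167 s = 1.435 h.
Decay over the reach: 5.861·exp(−kt) = 5.861·0.8741 = 5.123 mg/L.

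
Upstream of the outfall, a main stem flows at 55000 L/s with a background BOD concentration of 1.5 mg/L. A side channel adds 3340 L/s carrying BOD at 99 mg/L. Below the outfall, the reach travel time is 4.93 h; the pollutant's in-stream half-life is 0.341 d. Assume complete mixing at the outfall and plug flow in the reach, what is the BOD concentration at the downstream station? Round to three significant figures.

After mixing, C = (55000·1.500 + 3340·99.00) / 58340 = 413200/58340 = 7.082 mg/L.
Half-life 0.341 d → k = ln 2 / 0.341 = 2.033 d⁻¹.
First-order decay: C = 7.082·exp(−k·t) = 7.082·0.6587 = 4.665 mg/L.

4.66 mg/L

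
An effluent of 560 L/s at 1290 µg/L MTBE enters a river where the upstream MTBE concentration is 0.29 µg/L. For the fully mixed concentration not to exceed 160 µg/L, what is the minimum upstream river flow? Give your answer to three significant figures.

Set C_mix = 160: (Q·0.2900 + 560.0·1290) / (Q + 560.0) = 160
→ Q = 560.0·(1290 − 160)/(160 − 0.2900) = 3962 L/s.

3960 L/s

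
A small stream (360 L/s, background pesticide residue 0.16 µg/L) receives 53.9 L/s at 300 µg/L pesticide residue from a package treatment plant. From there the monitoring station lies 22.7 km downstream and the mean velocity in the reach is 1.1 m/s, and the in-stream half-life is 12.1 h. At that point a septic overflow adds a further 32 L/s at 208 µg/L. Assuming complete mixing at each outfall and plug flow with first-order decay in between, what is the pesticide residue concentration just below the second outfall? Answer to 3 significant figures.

Conservation of mass: C = (360.0·0.1600 + 53.90·300.0) / 413.9 = 16230/413.9 = 39.21 µg/L; combined flow 413.9 L/s.
Travel time t = 22.7·1000 / 1.1 = 20640 s = 5.732 h.
Half-life 12.1 h → k = ln 2 / 12.1 = 0.05728 h⁻¹ = 1.375 d⁻¹.
After decay, C = 39.21 × e^(−kt) = 39.21 × 0.7201 = 28.23 µg/L.
At the second outfall, C = (413.9·28.23 + 32.00·208.0) / (413.9 + 32.00) = 41.13 µg/L.

41.1 µg/L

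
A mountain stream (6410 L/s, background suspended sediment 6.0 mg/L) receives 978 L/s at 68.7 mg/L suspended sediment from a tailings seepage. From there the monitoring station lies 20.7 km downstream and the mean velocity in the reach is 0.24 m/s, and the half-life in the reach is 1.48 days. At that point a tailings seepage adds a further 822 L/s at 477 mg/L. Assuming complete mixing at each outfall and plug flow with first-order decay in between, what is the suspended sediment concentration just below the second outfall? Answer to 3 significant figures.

Flow-weighted average: C = (6410·6.000 + 978.0·68.70) / 7388 = 105600/7388 = 14.30 mg/L; combined flow 7388 L/s.
Travel time t = 20.7·1000 / 0.24 = 86250 s = 23.96 h.
Half-life 1.48 d → k = ln 2 / 1.48 = 0.4683 d⁻¹.
After decay, C = 14.30 × e^(−kt) = 14.30 × 0.6265 = 8.960 mg/L.
Second outfall: C = (7388·8.960 + 822.0·477.0)/8210 = 55.82 mg/L.

55.8 mg/L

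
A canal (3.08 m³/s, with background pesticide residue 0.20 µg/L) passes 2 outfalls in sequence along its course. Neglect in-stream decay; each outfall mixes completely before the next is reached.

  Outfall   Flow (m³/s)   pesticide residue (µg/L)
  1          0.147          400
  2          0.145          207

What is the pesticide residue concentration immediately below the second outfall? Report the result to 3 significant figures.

After outfall 1: Q = 3.080 + 0.1470 = 3.227 m³/s; C = (3.080·0.2000 + 0.1470·400.0)/3.227 = 18.41 µg/L.
After outfall 2: Q = 3.227 + 0.1450 = 3.372 m³/s; C = (3.227·18.41 + 0.1450·207.0)/3.372 = 26.52 µg/L.

26.5 µg/L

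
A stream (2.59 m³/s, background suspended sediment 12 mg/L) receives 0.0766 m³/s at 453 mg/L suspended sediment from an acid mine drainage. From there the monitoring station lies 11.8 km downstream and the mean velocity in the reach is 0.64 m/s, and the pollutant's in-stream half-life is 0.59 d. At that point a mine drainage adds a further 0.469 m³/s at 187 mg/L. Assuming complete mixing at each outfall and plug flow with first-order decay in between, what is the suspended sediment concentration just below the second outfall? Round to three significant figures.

44.3 mg/L

Mixed concentration C = ΣQC/ΣQ = (2.590·12.00 + 0.07660·453.0) / 2.667 = 65.78/2.667 = 24.67 mg/L; combined flow 2.667 m³/s.
Travel time t = 11.8·1000 / 0.64 = 18440 s = 5.122 h.
Half-life 0.59 d → k = ln 2 / 0.59 = 1.175 d⁻¹.
Decay over the reach: 24.67·exp(−kt) = 24.67·0.7783 = 19.20 mg/L.
At the second outfall, C = (2.667·19.20 + 0.4690·187.0) / (2.667 + 0.4690) = 44.30 mg/L.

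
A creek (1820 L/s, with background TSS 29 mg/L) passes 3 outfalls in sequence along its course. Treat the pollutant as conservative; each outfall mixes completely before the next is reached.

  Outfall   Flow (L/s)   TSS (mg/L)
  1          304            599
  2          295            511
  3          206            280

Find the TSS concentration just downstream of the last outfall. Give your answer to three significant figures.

After outfall 1: Q = 1820 + 304.0 = 2124 L/s; C = (1820·29.00 + 304.0·599.0)/2124 = 110.6 mg/L.
After outfall 2: Q = 2124 + 295.0 = 2419 L/s; C = (2124·110.6 + 295.0·511.0)/2419 = 159.4 mg/L.
After outfall 3: Q = 2419 + 206.0 = 2625 L/s; C = (2419·159.4 + 206.0·280.0)/2625 = 168.9 mg/L.

169 mg/L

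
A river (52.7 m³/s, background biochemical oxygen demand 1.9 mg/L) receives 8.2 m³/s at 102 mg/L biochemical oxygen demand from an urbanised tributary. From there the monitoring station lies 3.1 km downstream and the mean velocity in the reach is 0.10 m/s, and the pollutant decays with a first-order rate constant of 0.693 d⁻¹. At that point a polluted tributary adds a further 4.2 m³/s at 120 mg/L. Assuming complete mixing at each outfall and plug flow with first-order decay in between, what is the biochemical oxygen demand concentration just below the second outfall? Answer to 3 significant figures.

Mass balance: C = (52.70·1.900 + 8.200·102.0) / 60.90 = 936.5/60.90 = 15.38 mg/L; combined flow 60.90 m³/s.
Travel time t = 3.1·1000 / 0.10 = 31000 s = 8.611 h.
After decay, C = 15.38 × e^(−kt) = 15.38 × 0.7799 = 11.99 mg/L.
Second outfall: C = (60.90·11.99 + 4.200·120.0)/65.10 = 18.96 mg/L.

19.0 mg/L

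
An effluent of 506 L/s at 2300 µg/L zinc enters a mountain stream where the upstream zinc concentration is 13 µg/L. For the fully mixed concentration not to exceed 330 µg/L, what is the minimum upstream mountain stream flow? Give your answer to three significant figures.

Set C_mix = 330: (Q·13.00 + 506.0·2300) / (Q + 506.0) = 330
→ Q = 506.0·(2300 − 330)/(330 − 13.00) = 3145 L/s.

3140 L/s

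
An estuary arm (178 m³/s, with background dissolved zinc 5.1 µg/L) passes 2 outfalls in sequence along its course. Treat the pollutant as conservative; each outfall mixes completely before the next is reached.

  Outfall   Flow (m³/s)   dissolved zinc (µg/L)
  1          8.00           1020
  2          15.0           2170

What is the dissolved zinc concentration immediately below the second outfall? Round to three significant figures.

207 µg/L

Outfall 1: combined Q = 186.0 m³/s; C = (178.0·5.100 + 8.000·1020)/186.0 = 48.75 µg/L.
Outfall 2: combined Q = 201.0 m³/s; C = (186.0·48.75 + 15.00·2170)/201.0 = 207.1 µg/L.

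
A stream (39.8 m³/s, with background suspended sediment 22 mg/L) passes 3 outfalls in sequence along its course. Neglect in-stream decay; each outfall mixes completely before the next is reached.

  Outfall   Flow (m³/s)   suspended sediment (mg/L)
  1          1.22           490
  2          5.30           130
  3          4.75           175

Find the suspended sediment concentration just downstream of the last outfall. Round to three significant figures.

58.6 mg/L

After outfall 1: Q = 39.80 + 1.220 = 41.02 m³/s; C = (39.80·22.00 + 1.220·490.0)/41.02 = 35.92 mg/L.
After outfall 2: Q = 41.02 + 5.300 = 46.32 m³/s; C = (41.02·35.92 + 5.300·130.0)/46.32 = 46.68 mg/L.
After outfall 3: Q = 46.32 + 4.750 = 51.07 m³/s; C = (46.32·46.68 + 4.750·175.0)/51.07 = 58.62 mg/L.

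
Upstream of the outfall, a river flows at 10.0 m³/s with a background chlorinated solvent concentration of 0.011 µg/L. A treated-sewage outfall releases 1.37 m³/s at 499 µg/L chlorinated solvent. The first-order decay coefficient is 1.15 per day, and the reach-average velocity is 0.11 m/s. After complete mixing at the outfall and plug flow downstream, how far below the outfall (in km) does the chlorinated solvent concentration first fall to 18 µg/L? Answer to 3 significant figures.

After mixing, C = (10.00·0.01100 + 1.370·499.0) / 11.37 = 683.7/11.37 = 60.14 µg/L.
Set 60.14·exp(−k·t) = 18 → t = ln(60.14/18)/k = 90620 s = 25.17 h.
Distance = v·t = 0.11·90620 = 9969 m = 9.969 km.

9.97 km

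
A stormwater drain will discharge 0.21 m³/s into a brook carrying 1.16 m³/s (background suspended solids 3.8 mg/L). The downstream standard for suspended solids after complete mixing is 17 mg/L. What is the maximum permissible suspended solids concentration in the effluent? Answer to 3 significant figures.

At the limit, (Qr·Cr + Qe·Cₑ)/(Qr + Qe) = 17:
Cₑ = (1.370·17 − 1.160·3.800) / 0.2100 = 89.91 mg/L.

89.9 mg/L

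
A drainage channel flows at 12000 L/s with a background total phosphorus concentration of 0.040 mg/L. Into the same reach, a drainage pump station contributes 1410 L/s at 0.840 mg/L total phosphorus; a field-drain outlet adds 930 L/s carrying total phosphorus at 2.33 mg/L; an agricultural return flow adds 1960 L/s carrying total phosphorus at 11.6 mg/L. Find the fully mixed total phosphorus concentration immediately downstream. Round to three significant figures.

1.63 mg/L

Mixed concentration C = ΣQC/ΣQ = (12000·0.04000 + 1410·0.8400 + 930.0·2.330 + 1960·11.60) / 16300 = 26570/16300 = 1.630 mg/L.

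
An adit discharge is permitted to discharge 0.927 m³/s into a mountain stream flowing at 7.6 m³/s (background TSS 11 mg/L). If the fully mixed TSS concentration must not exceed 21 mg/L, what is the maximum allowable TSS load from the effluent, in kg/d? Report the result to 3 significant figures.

Mass balance at the limit: 7.600·11.00 + 0.9270·Cₑ = 8.527·21 → Cₑ = 103.0 mg/L.
Load = 0.9270 m³/s × 103.0 g/m³ × 86 400 s/d = 8248 kg/d.

8250 kg/d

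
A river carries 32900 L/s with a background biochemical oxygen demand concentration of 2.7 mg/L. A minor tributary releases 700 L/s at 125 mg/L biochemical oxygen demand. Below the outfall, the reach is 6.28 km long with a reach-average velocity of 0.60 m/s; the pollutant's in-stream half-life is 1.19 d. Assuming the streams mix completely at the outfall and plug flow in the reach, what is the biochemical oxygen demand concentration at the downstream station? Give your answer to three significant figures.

4.89 mg/L

Mass balance: C = (32900·2.700 + 700.0·125.0) / 33600 = 176300/33600 = 5.248 mg/L.
Travel time t = 6.28·1000 / 0.60 = 10470 s = 2.907 h.
Half-life 1.19 d → k = ln 2 / 1.19 = 0.5825 d⁻¹.
After decay, C = 5.248 × e^(−kt) = 5.248 × 0.9319 = 4.890 mg/L.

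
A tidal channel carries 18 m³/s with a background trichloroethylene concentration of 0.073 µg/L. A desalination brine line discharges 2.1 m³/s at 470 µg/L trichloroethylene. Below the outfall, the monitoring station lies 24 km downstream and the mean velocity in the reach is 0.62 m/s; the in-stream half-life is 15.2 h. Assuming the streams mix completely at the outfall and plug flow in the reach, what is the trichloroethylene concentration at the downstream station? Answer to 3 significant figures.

30.1 µg/L

Mass balance: C = (18.00·0.07300 + 2.100·470.0) / 20.10 = 988.3/20.10 = 49.17 µg/L.
Travel time t = 24·1000 / 0.62 = 38710 s = 10.75 h.
Half-life 15.2 h → k = ln 2 / 15.2 = 0.04560 h⁻¹ = 1.094 d⁻¹.
After decay, C = 49.17 × e^(−kt) = 49.17 × 0.6124 = 30.11 µg/L.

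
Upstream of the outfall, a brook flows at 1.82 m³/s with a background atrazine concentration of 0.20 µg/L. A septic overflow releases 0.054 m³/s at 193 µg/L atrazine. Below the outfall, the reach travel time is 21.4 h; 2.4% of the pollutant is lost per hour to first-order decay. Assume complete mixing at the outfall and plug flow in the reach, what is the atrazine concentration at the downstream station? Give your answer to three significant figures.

3.42 µg/L

After mixing, C = (1.820·0.2000 + 0.05400·193.0) / 1.874 = 10.79/1.874 = 5.756 µg/L.
2.4%/h lost → k = −ln(1 − 0.024) = 0.02429 h⁻¹.
Decay over the reach: 5.756·exp(−kt) = 5.756·0.5946 = 3.422 µg/L.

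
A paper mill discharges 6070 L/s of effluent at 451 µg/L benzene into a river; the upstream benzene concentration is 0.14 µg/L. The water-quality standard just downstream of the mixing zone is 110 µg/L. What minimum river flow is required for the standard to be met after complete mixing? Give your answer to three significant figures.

Set C_mix = 110: (Q·0.1400 + 6070·451.0) / (Q + 6070) = 110
→ Q = 6070·(451.0 − 110)/(110 − 0.1400) = 18840 L/s.

18800 L/s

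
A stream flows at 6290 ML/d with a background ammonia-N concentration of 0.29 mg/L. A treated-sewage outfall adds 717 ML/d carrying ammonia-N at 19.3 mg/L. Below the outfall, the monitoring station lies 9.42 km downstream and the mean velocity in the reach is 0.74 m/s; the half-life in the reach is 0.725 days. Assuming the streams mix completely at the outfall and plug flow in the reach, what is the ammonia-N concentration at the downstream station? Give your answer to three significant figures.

1.94 mg/L

Flow-weighted average: C = (6290·0.2900 + 717.0·19.30) / 7007 = 15660/7007 = 2.235 mg/L.
Travel time t = 9.42·1000 / 0.74 = 12730 s = 3.536 h.
Half-life 0.725 d → k = ln 2 / 0.725 = 0.9561 d⁻¹.
Decay over the reach: 2.235·exp(−kt) = 2.235·0.8686 = 1.942 mg/L.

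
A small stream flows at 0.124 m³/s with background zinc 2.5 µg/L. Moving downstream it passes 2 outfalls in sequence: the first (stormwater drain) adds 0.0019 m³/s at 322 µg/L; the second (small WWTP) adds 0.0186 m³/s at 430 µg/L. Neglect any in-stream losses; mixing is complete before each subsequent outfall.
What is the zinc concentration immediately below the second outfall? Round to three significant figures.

61.7 µg/L

After outfall 1: Q = 0.1240 + 0.001900 = 0.1259 m³/s; C = (0.1240·2.500 + 0.001900·322.0)/0.1259 = 7.322 µg/L.
After outfall 2: Q = 0.1259 + 0.01860 = 0.1445 m³/s; C = (0.1259·7.322 + 0.01860·430.0)/0.1445 = 61.73 µg/L.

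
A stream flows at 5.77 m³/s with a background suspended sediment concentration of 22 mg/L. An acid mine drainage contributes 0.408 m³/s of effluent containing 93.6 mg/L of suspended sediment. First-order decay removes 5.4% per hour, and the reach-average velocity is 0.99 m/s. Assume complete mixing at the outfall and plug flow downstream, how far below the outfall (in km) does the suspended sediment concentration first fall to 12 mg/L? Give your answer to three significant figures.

Mixed concentration C = ΣQC/ΣQ = (5.770·22.00 + 0.4080·93.60) / 6.178 = 165.1/6.178 = 26.73 mg/L.
5.4%/h lost → k = −ln(1 − 0.054) = 0.05551 h⁻¹.
Set 26.73·exp(−k·t) = 12 → t = ln(26.73/12)/k = 51930 s = 14.43 h.
Distance = v·t = 0.99·51930 = 51410 m = 51.41 km.

51.4 km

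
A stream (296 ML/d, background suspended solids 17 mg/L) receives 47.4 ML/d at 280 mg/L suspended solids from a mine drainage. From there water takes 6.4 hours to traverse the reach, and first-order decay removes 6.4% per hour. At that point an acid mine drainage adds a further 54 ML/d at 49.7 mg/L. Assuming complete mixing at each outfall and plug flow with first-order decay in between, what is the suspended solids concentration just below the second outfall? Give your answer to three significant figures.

After mixing, C = (296.0·17.00 + 47.40·280.0) / 343.4 = 18300/343.4 = 53.30 mg/L; combined flow 343.4 ML/d.
6.4%/h lost → k = −ln(1 − 0.064) = 0.06614 h⁻¹.
Applying C = C₀e^(−kt): 53.30 × 0.6549 = 34.91 mg/L.
At the second outfall, C = (343.4·34.91 + 54.00·49.70) / (343.4 + 54.00) = 36.92 mg/L.

36.9 mg/L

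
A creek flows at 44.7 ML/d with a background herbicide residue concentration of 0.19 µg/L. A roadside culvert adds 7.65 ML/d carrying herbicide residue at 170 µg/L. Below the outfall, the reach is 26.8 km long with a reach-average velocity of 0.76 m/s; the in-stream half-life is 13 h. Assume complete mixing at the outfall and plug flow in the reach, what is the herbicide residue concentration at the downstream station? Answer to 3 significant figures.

14.8 µg/L

Conservation of mass: C = (44.70·0.1900 + 7.650·170.0) / 52.35 = 1309/52.35 = 25.00 µg/L.
Travel time t = 26.8·1000 / 0.76 = 35260 s = 9.795 h.
Half-life 13 h → k = ln 2 / 13 = 0.05332 h⁻¹ = 1.280 d⁻¹.
Decay over the reach: 25.00·exp(−kt) = 25.00·0.5932 = 14.83 µg/L.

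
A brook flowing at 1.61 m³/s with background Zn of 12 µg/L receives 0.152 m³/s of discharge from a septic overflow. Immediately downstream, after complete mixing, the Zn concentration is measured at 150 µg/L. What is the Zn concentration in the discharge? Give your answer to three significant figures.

1610 µg/L

Mass balance: 1.610·12.00 + 0.1520·Cₑ = 1.762·150.0
→ Cₑ = (1.762·150.0 − 1.610·12.00) / 0.1520 = 1612 µg/L.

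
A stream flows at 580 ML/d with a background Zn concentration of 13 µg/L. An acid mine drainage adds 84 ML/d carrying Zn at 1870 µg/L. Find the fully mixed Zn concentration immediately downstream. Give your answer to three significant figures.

248 µg/L

After mixing, C = (580.0·13.00 + 84.00·1870) / 664.0 = 164600/664.0 = 247.9 µg/L.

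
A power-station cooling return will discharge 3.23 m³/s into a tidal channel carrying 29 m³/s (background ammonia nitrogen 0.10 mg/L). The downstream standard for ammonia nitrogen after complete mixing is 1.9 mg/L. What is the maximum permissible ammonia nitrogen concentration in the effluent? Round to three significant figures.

18.1 mg/L

At the limit, (Qr·Cr + Qe·Cₑ)/(Qr + Qe) = 1.9:
Cₑ = (32.23·1.9 − 29.00·0.1000) / 3.230 = 18.06 mg/L.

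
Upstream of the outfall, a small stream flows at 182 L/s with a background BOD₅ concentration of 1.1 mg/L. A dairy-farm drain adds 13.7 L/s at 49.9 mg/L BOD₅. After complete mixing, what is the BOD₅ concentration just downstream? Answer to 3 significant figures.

After mixing, C = (182.0·1.100 + 13.70·49.90) / 195.7 = 883.8/195.7 = 4.516 mg/L.

4.52 mg/L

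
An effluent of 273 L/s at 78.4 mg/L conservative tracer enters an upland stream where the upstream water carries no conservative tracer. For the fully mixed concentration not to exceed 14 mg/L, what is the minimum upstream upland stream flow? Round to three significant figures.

Set C_mix = 14: (Q·0 + 273.0·78.40) / (Q + 273.0) = 14
→ Q = 273.0·(78.40 − 14)/(14 − 0) = 1256 L/s.

1260 L/s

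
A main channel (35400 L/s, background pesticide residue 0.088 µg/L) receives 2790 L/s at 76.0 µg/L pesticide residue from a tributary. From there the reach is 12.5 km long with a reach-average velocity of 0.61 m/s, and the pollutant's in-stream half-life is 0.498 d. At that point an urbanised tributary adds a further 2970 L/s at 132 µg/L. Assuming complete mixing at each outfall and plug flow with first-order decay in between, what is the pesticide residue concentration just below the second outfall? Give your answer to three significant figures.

13.3 µg/L

Mass balance: C = (35400·0.08800 + 2790·76.00) / 38190 = 215200/38190 = 5.634 µg/L; combined flow 38190 L/s.
Travel time t = 12.5·1000 / 0.61 = 20490 s = 5.692 h.
Half-life 0.498 d → k = ln 2 / 0.498 = 1.392 d⁻¹.
Applying C = C₀e^(−kt): 5.634 × 0.7188 = 4.050 µg/L.
At the second outfall, C = (38190·4.050 + 2970·132.0) / (38190 + 2970) = 13.28 µg/L.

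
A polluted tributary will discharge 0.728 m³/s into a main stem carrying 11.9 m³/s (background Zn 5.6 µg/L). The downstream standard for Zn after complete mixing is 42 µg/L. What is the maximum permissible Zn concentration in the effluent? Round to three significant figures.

At the limit, (Qr·Cr + Qe·Cₑ)/(Qr + Qe) = 42:
Cₑ = (12.63·42 − 11.90·5.600) / 0.7280 = 637.0 µg/L.

637 µg/L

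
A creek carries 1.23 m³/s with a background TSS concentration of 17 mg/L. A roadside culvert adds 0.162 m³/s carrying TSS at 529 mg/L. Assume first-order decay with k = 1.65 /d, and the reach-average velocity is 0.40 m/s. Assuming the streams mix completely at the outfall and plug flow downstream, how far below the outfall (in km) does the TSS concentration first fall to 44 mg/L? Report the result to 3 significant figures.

11.6 km

After mixing, C = (1.230·17.00 + 0.1620·529.0) / 1.392 = 106.6/1.392 = 76.59 mg/L.
Set 76.59·exp(−k·t) = 44 → t = ln(76.59/44)/k = 29020 s = 8.061 h.
Distance = v·t = 0.40·29020 = 11610 m = 11.61 km.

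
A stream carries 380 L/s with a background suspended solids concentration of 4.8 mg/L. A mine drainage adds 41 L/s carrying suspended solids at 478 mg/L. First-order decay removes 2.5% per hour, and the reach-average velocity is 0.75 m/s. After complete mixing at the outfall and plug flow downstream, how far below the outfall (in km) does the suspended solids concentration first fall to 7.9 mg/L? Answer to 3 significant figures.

Mass balance: C = (380.0·4.800 + 41.00·478.0) / 421.0 = 21420/421.0 = 50.88 mg/L.
2.5%/h lost → k = −ln(1 − 0.025) = 0.02532 h⁻¹.
Set 50.88·exp(−k·t) = 7.9 → t = ln(50.88/7.9)/k = 264900 s = 73.57 h.
Distance = v·t = 0.75·264900 = 198600 m = 198.6 km.

199 km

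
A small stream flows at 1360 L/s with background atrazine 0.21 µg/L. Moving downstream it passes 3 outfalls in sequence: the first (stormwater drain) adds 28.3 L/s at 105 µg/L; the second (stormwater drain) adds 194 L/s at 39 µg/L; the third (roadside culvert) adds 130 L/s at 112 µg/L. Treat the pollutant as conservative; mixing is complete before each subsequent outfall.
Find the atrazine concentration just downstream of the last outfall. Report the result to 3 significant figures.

After outfall 1: Q = 1360 + 28.30 = 1388 L/s; C = (1360·0.2100 + 28.30·105.0)/1388 = 2.346 µg/L.
After outfall 2: Q = 1388 + 194.0 = 1582 L/s; C = (1388·2.346 + 194.0·39.00)/1582 = 6.840 µg/L.
After outfall 3: Q = 1582 + 130.0 = 1712 L/s; C = (1582·6.840 + 130.0·112.0)/1712 = 14.82 µg/L.

14.8 µg/L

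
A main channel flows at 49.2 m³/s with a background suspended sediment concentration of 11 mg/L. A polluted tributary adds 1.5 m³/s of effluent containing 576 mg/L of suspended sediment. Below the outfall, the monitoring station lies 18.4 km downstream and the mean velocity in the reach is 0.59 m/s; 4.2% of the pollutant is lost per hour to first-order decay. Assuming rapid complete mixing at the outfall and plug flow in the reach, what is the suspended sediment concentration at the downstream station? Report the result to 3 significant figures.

After mixing, C = (49.20·11.00 + 1.500·576.0) / 50.70 = 1405/50.70 = 27.72 mg/L.
Travel time t = 18.4·1000 / 0.59 = 31190 s = 8.663 h.
4.2%/h lost → k = −ln(1 − 0.042) = 0.04291 h⁻¹.
First-order decay: C = 27.72·exp(−k·t) = 27.72·0.6896 = 19.11 mg/L.

19.1 mg/L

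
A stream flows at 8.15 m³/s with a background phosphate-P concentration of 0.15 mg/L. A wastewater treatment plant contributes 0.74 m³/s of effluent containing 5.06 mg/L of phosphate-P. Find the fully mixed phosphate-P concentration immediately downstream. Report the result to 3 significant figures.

Conservation of mass: C = (8.150·0.1500 + 0.7400·5.060) / 8.890 = 4.967/8.890 = 0.5587 mg/L.

0.559 mg/L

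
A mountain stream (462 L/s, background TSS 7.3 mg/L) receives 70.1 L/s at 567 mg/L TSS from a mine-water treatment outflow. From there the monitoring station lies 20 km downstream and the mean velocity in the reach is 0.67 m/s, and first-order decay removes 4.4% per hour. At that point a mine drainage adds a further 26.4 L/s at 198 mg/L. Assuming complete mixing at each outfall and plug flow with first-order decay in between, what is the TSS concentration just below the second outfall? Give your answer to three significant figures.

After mixing, C = (462.0·7.300 + 70.10·567.0) / 532.1 = 43120/532.1 = 81.04 mg/L; combined flow 532.1 L/s.
Travel time t = 20·1000 / 0.67 = 29850 s = 8.292 h.
4.4%/h lost → k = −ln(1 − 0.044) = 0.04500 h⁻¹.
Applying C = C₀e^(−kt): 81.04 × 0.6886 = 55.80 mg/L.
At the second outfall, C = (532.1·55.80 + 26.40·198.0) / (532.1 + 26.40) = 62.52 mg/L.

62.5 mg/L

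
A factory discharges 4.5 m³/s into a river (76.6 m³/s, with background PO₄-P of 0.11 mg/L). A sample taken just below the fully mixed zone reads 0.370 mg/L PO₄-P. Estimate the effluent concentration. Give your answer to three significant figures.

Mass balance: 76.60·0.1100 + 4.500·Cₑ = 81.10·0.3700
→ Cₑ = (81.10·0.3700 − 76.60·0.1100) / 4.500 = 4.796 mg/L.

4.80 mg/L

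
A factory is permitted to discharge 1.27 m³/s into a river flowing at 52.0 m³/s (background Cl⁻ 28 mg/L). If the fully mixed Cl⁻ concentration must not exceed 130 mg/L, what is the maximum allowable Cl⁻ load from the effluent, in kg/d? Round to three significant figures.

473000 kg/d

Mass balance at the limit: 52.00·28.00 + 1.270·Cₑ = 53.27·130 → Cₑ = 4306 mg/L.
Load = 1.270 m³/s × 4306 g/m³ × 86 400 s/d = 472500 kg/d.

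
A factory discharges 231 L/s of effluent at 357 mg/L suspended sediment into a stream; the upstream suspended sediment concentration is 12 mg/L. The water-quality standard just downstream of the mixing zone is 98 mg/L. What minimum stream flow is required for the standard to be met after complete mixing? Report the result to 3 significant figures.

696 L/s

Set C_mix = 98: (Q·12.00 + 231.0·357.0) / (Q + 231.0) = 98
→ Q = 231.0·(357.0 − 98)/(98 − 12.00) = 695.7 L/s.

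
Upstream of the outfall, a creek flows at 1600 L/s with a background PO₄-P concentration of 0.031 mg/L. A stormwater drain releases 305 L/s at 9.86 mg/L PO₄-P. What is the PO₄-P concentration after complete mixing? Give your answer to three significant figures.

1.60 mg/L

After mixing, C = (1600·0.03100 + 305.0·9.860) / 1905 = 3057/1905 = 1.605 mg/L.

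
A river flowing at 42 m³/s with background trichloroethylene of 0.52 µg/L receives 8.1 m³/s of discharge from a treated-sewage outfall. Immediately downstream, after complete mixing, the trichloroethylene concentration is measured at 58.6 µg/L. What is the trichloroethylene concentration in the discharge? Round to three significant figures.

Mass balance: 42.00·0.5200 + 8.100·Cₑ = 50.10·58.60
→ Cₑ = (50.10·58.60 − 42.00·0.5200) / 8.100 = 359.8 µg/L.

360 µg/L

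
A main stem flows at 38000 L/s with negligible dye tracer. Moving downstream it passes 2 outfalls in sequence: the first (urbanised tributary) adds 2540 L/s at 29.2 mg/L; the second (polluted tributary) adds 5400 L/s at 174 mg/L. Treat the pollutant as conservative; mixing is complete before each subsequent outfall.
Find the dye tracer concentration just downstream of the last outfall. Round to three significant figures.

22.1 mg/L

After outfall 1: Q = 38000 + 2540 = 40540 L/s; C = (38000·0 + 2540·29.20)/40540 = 1.830 mg/L.
After outfall 2: Q = 40540 + 5400 = 45940 L/s; C = (40540·1.830 + 5400·174.0)/45940 = 22.07 mg/L.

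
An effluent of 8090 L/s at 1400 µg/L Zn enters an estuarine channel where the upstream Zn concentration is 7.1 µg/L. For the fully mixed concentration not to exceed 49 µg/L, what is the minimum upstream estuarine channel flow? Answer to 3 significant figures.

261000 L/s

Set C_mix = 49: (Q·7.100 + 8090·1400) / (Q + 8090) = 49
→ Q = 8090·(1400 − 49)/(49 − 7.100) = 260800 L/s.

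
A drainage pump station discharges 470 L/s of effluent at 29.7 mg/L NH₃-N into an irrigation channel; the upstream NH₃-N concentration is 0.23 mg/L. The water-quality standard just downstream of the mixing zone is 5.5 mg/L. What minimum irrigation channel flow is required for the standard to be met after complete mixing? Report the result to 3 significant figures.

Set C_mix = 5.5: (Q·0.2300 + 470.0·29.70) / (Q + 470.0) = 5.5
→ Q = 470.0·(29.70 − 5.5)/(5.5 − 0.2300) = 2158 L/s.

2160 L/s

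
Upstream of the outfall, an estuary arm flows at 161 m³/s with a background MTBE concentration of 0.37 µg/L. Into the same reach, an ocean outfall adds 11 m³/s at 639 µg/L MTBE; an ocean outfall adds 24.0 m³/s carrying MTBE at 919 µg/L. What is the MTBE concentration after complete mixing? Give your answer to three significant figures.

149 µg/L

Mixed concentration C = ΣQC/ΣQ = (161.0·0.3700 + 11.00·639.0 + 24.00·919.0) / 196.0 = 29140/196.0 = 148.7 µg/L.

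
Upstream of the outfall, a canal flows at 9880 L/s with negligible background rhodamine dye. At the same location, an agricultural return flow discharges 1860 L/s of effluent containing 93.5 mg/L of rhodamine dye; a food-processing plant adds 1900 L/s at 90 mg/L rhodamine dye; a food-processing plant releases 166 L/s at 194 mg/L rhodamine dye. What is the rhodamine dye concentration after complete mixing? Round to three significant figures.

27.3 mg/L

Mass balance: C = (9880·0 + 1860·93.50 + 1900·90.00 + 166.0·194.0) / 13810 = 377100/13810 = 27.32 mg/L.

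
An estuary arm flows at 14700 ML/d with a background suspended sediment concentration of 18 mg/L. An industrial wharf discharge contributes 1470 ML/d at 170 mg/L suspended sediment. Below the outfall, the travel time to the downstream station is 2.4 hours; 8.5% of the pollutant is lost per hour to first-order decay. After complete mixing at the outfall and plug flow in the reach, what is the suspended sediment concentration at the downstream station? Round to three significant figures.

Mixed concentration C = ΣQC/ΣQ = (14700·18.00 + 1470·170.0) / 16170 = 514500/16170 = 31.82 mg/L.
8.5%/h lost → k = −ln(1 − 0.085) = 0.08883 h⁻¹.
Decay over the reach: 31.82·exp(−kt) = 31.82·0.8080 = 25.71 mg/L.

25.7 mg/L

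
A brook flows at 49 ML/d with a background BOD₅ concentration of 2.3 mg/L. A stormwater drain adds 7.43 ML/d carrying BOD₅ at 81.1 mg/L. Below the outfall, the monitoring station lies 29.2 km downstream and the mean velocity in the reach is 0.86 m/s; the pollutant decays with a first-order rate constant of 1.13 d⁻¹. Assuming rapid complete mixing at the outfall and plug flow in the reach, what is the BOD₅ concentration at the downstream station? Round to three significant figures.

Mixed concentration C = ΣQC/ΣQ = (49.00·2.300 + 7.430·81.10) / 56.43 = 715.3/56.43 = 12.68 mg/L.
Travel time t = 29.2·1000 / 0.86 = 33950 s = 9.432 h.
First-order decay: C = 12.68·exp(−k·t) = 12.68·0.6414 = 8.130 mg/L.

8.13 mg/L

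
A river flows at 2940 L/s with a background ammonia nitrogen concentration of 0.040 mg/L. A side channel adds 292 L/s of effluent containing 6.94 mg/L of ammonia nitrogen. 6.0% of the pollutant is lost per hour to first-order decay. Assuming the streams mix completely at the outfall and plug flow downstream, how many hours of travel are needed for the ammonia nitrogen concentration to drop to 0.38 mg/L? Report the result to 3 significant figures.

Mass balance: C = (2940·0.04000 + 292.0·6.940) / 3232 = 2144/3232 = 0.6634 mg/L.
6.0%/h lost → k = −ln(1 − 0.06) = 0.06188 h⁻¹.
0.6634·exp(−k·t) = 0.38 → t = ln(0.6634/0.38)/k = 32420 s = 9.005 h.

9.01 h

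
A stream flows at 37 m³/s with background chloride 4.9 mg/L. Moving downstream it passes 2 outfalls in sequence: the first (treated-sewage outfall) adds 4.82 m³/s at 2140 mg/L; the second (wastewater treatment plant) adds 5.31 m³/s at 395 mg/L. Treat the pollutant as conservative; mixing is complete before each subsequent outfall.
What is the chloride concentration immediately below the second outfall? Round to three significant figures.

Below outfall 1: Q → 41.82 m³/s, C = (37.00·4.900 + 4.820·2140)/41.82 = 251.0 mg/L.
Below outfall 2: Q → 47.13 m³/s, C = (41.82·251.0 + 5.310·395.0)/47.13 = 267.2 mg/L.

267 mg/L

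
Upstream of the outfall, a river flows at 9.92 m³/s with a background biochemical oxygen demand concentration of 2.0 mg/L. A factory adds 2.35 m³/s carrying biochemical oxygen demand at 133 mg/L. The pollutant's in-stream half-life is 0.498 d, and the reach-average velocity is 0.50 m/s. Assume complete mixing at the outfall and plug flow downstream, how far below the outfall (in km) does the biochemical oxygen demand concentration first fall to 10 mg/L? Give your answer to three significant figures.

Flow-weighted average: C = (9.920·2.000 + 2.350·133.0) / 12.27 = 332.4/12.27 = 27.09 mg/L.
Half-life 0.498 d → k = ln 2 / 0.498 = 1.392 d⁻¹.
Set 27.09·exp(−k·t) = 10 → t = ln(27.09/10)/k = 61860 s = 17.18 h.
Distance = v·t = 0.50·61860 = 30930 m = 30.93 km.

30.9 km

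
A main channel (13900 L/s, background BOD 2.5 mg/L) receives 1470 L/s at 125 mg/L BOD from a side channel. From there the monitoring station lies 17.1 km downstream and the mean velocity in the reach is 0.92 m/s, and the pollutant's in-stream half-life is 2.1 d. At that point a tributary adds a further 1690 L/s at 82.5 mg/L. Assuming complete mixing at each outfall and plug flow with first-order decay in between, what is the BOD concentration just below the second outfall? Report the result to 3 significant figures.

Conservation of mass: C = (13900·2.500 + 1470·125.0) / 15370 = 218500/15370 = 14.22 mg/L; combined flow 15370 L/s.
Travel time t = 17.1·1000 / 0.92 = 18590 s = 5.163 h.
Half-life 2.1 d → k = ln 2 / 2.1 = 0.3301 d⁻¹.
Decay over the reach: 14.22·exp(−kt) = 14.22·0.9315 = 13.24 mg/L.
At the second outfall, C = (15370·13.24 + 1690·82.50) / (15370 + 1690) = 20.10 mg/L.

20.1 mg/L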